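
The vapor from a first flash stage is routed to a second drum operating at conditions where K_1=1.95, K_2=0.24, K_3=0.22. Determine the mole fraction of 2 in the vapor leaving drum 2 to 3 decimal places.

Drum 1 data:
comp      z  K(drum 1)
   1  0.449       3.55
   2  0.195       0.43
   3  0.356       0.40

Drum 1:
Material balance + equilibrium reduce to Σ zᵢ(Kᵢ−1)/(1+ψ₁(Kᵢ−1)) = 0.
g(0) = ΣzᵢKᵢ − 1 = 0.820 and g(1) = 1 − Σzᵢ/Kᵢ = -0.470, so a root lies in (0, 1).
Newton iteration, ψ₁⁰ = 0.5:
  ψ₁ = 0.500: g = 0.0427, g' = -0.950 → ψ₁ = 0.545
  ψ₁ = 0.545: g = 0.0005, g' = -0.928 → ψ₁ = 0.546
Converged at ψ₁ = 0.546.
Drum-1 compositions:
  1: x = 0.188, y = 0.667
  2: x = 0.283, y = 0.122
  3: x = 0.529, y = 0.212
Drum-2 feed = drum-1 vapor: z₂ = (0.6666, 0.1217, 0.2117).
Drum 2:
Rachford–Rice: g(ψ₂) = Σ zᵢ(Kᵢ−1)/(1+ψ₂(Kᵢ−1)) = 0.
Feasibility: ΣzᵢKᵢ = 1.376, Σzᵢ/Kᵢ = 1.811 — both > 1, two phases present.
Iterate (Newton) starting at ψ₂ = 0.5:
  ψ₂ = 0.500: g = 0.0095, g' = -0.806 → ψ₂ = 0.512
Converged at ψ₂ = 0.512.
  1: x = 0.449, y = 0.875
  2: x = 0.199, y = 0.048
  3: x = 0.352, y = 0.078

y_2 (drum 2) = 0.048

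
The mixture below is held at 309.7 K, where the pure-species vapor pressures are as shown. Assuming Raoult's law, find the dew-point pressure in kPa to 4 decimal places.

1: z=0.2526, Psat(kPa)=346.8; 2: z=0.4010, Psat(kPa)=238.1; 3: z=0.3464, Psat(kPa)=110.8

At the dew point ψ → 1, so Σzᵢ/Kᵢ = 1 with Kᵢ = Pᵢˢᵃᵗ/P ⇒ 1/P = Σzᵢ/Pᵢˢᵃᵗ.
1/P = 0.2526/346.8 + 0.4010/238.1 + 0.3464/110.8 = 0.0055389 ⇒ P = 180.5415 kPa

Pdew = 180.5415 kPa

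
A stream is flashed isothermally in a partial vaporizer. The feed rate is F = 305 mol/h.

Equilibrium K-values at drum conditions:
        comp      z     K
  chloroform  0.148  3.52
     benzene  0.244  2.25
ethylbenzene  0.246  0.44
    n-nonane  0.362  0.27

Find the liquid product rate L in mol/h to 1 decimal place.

Rachford–Rice: g(β) = Σ zᵢ(Kᵢ−1)/(1+β(Kᵢ−1)) = 0.
g(0) = ΣzᵢKᵢ − 1 = 0.276 and g(1) = 1 − Σzᵢ/Kᵢ = -1.050, so a root lies in (0, 1).
Iterate (Newton) starting at β = 0.5:
  β = 0.500: g = -0.2548, g' = -0.956 → β = 0.233
  β = 0.233: g = -0.0061, g' = -0.983 → β = 0.227
Converged at β = 0.227.
Then V = β·F = 0.2273·305 = 69.3 mol/h and L = F − V = 235.7 mol/h.

L = 235.7 mol/h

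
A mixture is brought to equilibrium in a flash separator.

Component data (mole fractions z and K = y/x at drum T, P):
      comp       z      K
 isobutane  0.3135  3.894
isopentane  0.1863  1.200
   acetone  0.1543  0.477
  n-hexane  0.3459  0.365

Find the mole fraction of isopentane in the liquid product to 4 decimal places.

x_isopentane = 0.1704

Material balance + equilibrium reduce to Σ zᵢ(Kᵢ−1)/(1+V/F(Kᵢ−1)) = 0.
Feasibility: ΣzᵢKᵢ = 1.6442, Σzᵢ/Kᵢ = 1.5069 — both > 1, two phases present.
Newton–Raphson from V/F = 0.69:
  V/F = 0.6900: g = -0.18172, g' = -0.8433 → V/F = 0.4745
  V/F = 0.4745: g = -0.00538, g' = -0.8328 → V/F = 0.4680
  V/F = 0.4680: g = 0.00001, g' = -0.8362 → V/F = 0.4681
Converged at V/F = 0.4681.
Compositions from xᵢ = zᵢ/(1+V/F(Kᵢ−1)), yᵢ = Kᵢxᵢ:
  isobutane: x = 0.1331, y = 0.5185
  isopentane: x = 0.1704, y = 0.2044
  acetone: x = 0.2043, y = 0.0975
  n-hexane: x = 0.4922, y = 0.1796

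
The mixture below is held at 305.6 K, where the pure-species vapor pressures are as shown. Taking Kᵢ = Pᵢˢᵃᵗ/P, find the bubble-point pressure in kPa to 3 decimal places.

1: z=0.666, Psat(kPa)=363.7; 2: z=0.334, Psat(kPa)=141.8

Pbub = 289.585 kPa

At the bubble point ψ → 0, so ΣzᵢKᵢ = 1 with Kᵢ = Pᵢˢᵃᵗ/P ⇒ P = ΣzᵢPᵢˢᵃᵗ.
P = 0.666·363.7 + 0.334·141.8 = 289.585 kPa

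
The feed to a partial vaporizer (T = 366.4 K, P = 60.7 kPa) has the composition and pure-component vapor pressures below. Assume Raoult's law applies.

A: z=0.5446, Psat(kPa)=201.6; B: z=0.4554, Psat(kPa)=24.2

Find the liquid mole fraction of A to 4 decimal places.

Raoult's law: Kᵢ = Pᵢˢᵃᵗ/P = Pᵢˢᵃᵗ/60.7.
  K_A = 201.6/60.7 = 3.321252, K_B = 24.2/60.7 = 0.398682
Rachford–Rice: g(ψ) = Σ zᵢ(Kᵢ−1)/(1+ψ(Kᵢ−1)) = 0.
Feasibility: ΣzᵢKᵢ = 1.9903, Σzᵢ/Kᵢ = 1.3062 — both > 1, two phases present.
Newton–Raphson from ψ = 0.54:
  ψ = 0.5400: g = 0.15546, g' = -0.9389 → ψ = 0.7056
  ψ = 0.7056: g = 0.00360, g' = -0.9185 → ψ = 0.7095
Converged at ψ = 0.7095.
Compositions from xᵢ = zᵢ/(1+ψ(Kᵢ−1)), yᵢ = Kᵢxᵢ:
  A: x = 0.2057, y = 0.6833
  B: x = 0.7943, y = 0.3167

x_A = 0.2057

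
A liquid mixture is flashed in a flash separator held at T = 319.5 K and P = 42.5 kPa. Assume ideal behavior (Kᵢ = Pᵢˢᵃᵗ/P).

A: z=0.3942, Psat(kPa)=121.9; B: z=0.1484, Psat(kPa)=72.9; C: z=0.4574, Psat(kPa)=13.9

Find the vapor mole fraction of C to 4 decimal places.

y_C = 0.2242

Raoult's law: Kᵢ = Pᵢˢᵃᵗ/P = Pᵢˢᵃᵗ/42.5.
  K_A = 121.9/42.5 = 2.868235, K_B = 72.9/42.5 = 1.715294, K_C = 13.9/42.5 = 0.327059
Iterate (Newton) starting at ψ = 0.5:
  ψ = 0.5000: g = -0.00493, g' = -0.8795 → ψ = 0.4944
Converged at ψ = 0.4944.
Compositions from xᵢ = zᵢ/(1+ψ(Kᵢ−1)), yᵢ = Kᵢxᵢ:
  A: x = 0.2049, y = 0.5878
  B: x = 0.1096, y = 0.1880
  C: x = 0.6854, y = 0.2242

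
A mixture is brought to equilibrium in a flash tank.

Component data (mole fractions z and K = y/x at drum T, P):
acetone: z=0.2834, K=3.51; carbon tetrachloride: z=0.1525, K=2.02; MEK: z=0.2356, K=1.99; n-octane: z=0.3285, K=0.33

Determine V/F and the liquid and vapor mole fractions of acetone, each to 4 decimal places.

Material balance + equilibrium reduce to Σ zᵢ(Kᵢ−1)/(1+V/F(Kᵢ−1)) = 0.
Feasibility: ΣzᵢKᵢ = 1.8800, Σzᵢ/Kᵢ = 1.2701 — both > 1, two phases present.
Newton iteration, V/F⁰ = 0.42:
  V/F = 0.4200: g = 0.31364, g' = -0.9016 → V/F = 0.7679
  V/F = 0.7679: g = 0.00944, g' = -0.9583 → V/F = 0.7777
  V/F = 0.7777: g = -0.00006, g' = -0.9708 → V/F = 0.7776
Converged at V/F = 0.7776.
Compositions from xᵢ = zᵢ/(1+V/F(Kᵢ−1)), yᵢ = Kᵢxᵢ:
  acetone: x = 0.0960, y = 0.3370
  carbon tetrachloride: x = 0.0850, y = 0.1718
  MEK: x = 0.1331, y = 0.2649
  n-octane: x = 0.6858, y = 0.2263

V/F = 0.7776, x_acetone = 0.0960, y_acetone = 0.3370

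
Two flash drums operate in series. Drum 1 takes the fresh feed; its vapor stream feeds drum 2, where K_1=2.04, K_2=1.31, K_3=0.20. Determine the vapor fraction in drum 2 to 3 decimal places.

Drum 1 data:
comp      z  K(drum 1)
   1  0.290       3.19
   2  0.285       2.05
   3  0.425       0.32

Drum 1:
Newton iteration, ψ₁⁰ = 0.5:
  ψ₁ = 0.500: g = 0.0615, g' = -0.903 → ψ₁ = 0.568
Converged at ψ₁ = 0.568.
Drum-1 compositions:
  1: x = 0.129, y = 0.412
  2: x = 0.179, y = 0.366
  3: x = 0.692, y = 0.221
Drum-2 feed = drum-1 vapor: z₂ = (0.4124, 0.3661, 0.2215).
Drum 2:
Rachford–Rice: g(ψ₂) = Σ zᵢ(Kᵢ−1)/(1+ψ₂(Kᵢ−1)) = 0.
Check two-phase: ΣzᵢKᵢ = 1.365 > 1 and Σzᵢ/Kᵢ = 1.589 > 1, so g(0) = 0.365 > 0 and g(1) = -0.589 < 0.
Newton iteration, ψ₂⁰ = 0.5:
  ψ₂ = 0.500: g = 0.0851, g' = -0.613 → ψ₂ = 0.639
  ψ₂ = 0.639: g = -0.0100, g' = -0.779 → ψ₂ = 0.626
Converged at ψ₂ = 0.626.
  1: x = 0.250, y = 0.510
  2: x = 0.307, y = 0.402
  3: x = 0.444, y = 0.089

V/F (drum 2) = 0.626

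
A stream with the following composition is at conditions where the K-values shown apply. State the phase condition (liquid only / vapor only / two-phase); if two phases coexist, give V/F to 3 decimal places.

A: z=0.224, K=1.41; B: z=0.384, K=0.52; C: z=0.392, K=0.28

ΣzᵢKᵢ = 0.625; Σzᵢ/Kᵢ = 2.297.
Since ΣzᵢKᵢ < 1 the mixture is below its bubble point — single liquid phase.

liquid only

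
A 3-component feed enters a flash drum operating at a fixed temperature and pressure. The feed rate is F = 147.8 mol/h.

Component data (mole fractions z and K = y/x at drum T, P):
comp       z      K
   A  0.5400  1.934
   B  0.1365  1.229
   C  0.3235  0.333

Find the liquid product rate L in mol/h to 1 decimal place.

Material balance + equilibrium reduce to Σ zᵢ(Kᵢ−1)/(1+β(Kᵢ−1)) = 0.
g(0) = ΣzᵢKᵢ − 1 = 0.3198 and g(1) = 1 − Σzᵢ/Kᵢ = -0.3618, so a root lies in (0, 1).
Newton iteration, β⁰ = 0.5:
  β = 0.5000: g = 0.04811, g' = -0.5486 → β = 0.5877
  β = 0.5877: g = -0.00171, g' = -0.5912 → β = 0.5848
Converged at β = 0.5848.
Then V = β·F = 0.5848·147.8 = 86.4 mol/h and L = F − V = 61.4 mol/h.

L = 61.4 mol/h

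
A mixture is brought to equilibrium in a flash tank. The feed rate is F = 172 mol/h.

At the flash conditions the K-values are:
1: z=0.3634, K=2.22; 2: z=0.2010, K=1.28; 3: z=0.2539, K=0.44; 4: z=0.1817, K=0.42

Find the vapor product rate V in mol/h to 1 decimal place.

Newton–Raphson from V/F = 0.56:
  V/F = 0.5600: g = -0.05118, g' = -0.5058 → V/F = 0.4588
  V/F = 0.4588: g = -0.00083, g' = -0.4924 → V/F = 0.4571
Converged at V/F = 0.4571.
Then V = V/F·F = 0.4571·172 = 78.6 mol/h and L = F − V = 93.4 mol/h.

V = 78.6 mol/h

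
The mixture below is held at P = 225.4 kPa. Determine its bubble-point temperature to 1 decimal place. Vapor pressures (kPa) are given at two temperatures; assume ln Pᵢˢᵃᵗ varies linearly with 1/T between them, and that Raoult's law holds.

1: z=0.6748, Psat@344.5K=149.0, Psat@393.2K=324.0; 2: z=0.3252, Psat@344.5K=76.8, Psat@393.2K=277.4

Bubble-point temperature: ΣzᵢPᵢˢᵃᵗ(T) = P. Interpolate ln Pᵢˢᵃᵗ = aᵢ + bᵢ/T.
  T = 344.5 K: ΣzᵢPᵢˢᵃᵗ = 125.52 kPa
  T = 393.2 K: ΣzᵢPᵢˢᵃᵗ = 308.85 kPa
  T = 368.9 K: ΣzᵢPᵢˢᵃᵗ = 201.82 kPa
  T = 381.0 K: ΣzᵢPᵢˢᵃᵗ = 250.80 kPa
  T = 374.9 K: ΣzᵢPᵢˢᵃᵗ = 225.10 kPa
  T = 377.9 K: ΣzᵢPᵢˢᵃᵗ = 237.47 kPa
  T = 376.4 K: ΣzᵢPᵢˢᵃᵗ = 231.22 kPa
Interpolating between 374.9 K and 376.4 K gives T ≈ 375.0 K.

T = 375.0 K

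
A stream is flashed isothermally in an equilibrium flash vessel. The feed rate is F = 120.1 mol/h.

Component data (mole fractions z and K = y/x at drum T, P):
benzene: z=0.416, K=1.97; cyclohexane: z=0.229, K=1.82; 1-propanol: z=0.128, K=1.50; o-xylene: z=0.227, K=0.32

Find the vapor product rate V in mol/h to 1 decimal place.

V = 103.8 mol/h

Rachford–Rice: g(V/F) = Σ zᵢ(Kᵢ−1)/(1+V/F(Kᵢ−1)) = 0.
Feasibility: ΣzᵢKᵢ = 1.501, Σzᵢ/Kᵢ = 1.132 — both > 1, two phases present.
Newton iteration, V/F⁰ = 0.5:
  V/F = 0.500: g = 0.2222, g' = -0.516 → V/F = 0.930
  V/F = 0.930: g = -0.0579, g' = -0.950 → V/F = 0.869
  V/F = 0.869: g = -0.0045, g' = -0.811 → V/F = 0.864
Converged at V/F = 0.864.
Then V = V/F·F = 0.8639·120.1 = 103.8 mol/h and L = F − V = 16.3 mol/h.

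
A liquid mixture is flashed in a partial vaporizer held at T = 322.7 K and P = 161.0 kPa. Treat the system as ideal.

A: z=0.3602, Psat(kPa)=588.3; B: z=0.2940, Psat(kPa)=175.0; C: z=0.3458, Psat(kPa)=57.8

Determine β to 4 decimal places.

β = 0.6435

Raoult's law: Kᵢ = Pᵢˢᵃᵗ/P = Pᵢˢᵃᵗ/161.0.
  K_A = 588.3/161.0 = 3.654037, K_B = 175.0/161.0 = 1.086957, K_C = 57.8/161.0 = 0.359006
Rachford–Rice: g(β) = Σ zᵢ(Kᵢ−1)/(1+β(Kᵢ−1)) = 0.
Check two-phase: ΣzᵢKᵢ = 1.7599 > 1 and Σzᵢ/Kᵢ = 1.3323 > 1, so g(0) = 0.7599 > 0 and g(1) = -0.3323 < 0.
Newton–Raphson from β = 0.53:
  β = 0.5300: g = 0.08596, g' = -0.7660 → β = 0.6422
  β = 0.6422: g = 0.00094, g' = -0.7593 → β = 0.6435
Converged at β = 0.6435.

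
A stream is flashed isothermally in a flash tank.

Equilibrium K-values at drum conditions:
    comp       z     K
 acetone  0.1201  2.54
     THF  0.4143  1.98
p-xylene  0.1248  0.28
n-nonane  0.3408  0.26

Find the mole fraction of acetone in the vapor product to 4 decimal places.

Material balance + equilibrium reduce to Σ zᵢ(Kᵢ−1)/(1+ψ(Kᵢ−1)) = 0.
Check two-phase: ΣzᵢKᵢ = 1.2489 > 1 and Σzᵢ/Kᵢ = 2.0130 > 1, so g(0) = 0.2489 > 0 and g(1) = -1.0130 < 0.
Iterate (Newton) starting at ψ = 0.5:
  ψ = 0.5000: g = -0.16372, g' = -0.8983 → ψ = 0.3177
  ψ = 0.3177: g = -0.01244, g' = -0.7876 → ψ = 0.3020
  ψ = 0.3020: g = -0.00002, g' = -0.7847 → ψ = 0.3019
Converged at ψ = 0.3019.
Compositions from xᵢ = zᵢ/(1+ψ(Kᵢ−1)), yᵢ = Kᵢxᵢ:
  acetone: x = 0.0820, y = 0.2082
  THF: x = 0.3197, y = 0.6330
  p-xylene: x = 0.1595, y = 0.0447
  n-nonane: x = 0.4388, y = 0.1141

y_acetone = 0.2082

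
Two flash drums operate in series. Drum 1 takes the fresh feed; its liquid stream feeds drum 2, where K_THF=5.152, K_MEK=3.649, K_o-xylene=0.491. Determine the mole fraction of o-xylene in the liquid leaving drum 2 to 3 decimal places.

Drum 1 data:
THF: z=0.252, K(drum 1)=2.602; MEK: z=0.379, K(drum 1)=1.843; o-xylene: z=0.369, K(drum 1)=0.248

x_o-xylene (drum 2) = 0.858

Drum 1:
Let ψ₁ = V/F and solve Σ zᵢ(Kᵢ−1)/(1+ψ₁(Kᵢ−1)) = 0.
Check two-phase: ΣzᵢKᵢ = 1.446 > 1 and Σzᵢ/Kᵢ = 1.790 > 1, so g(0) = 0.446 > 0 and g(1) = -0.790 < 0.
Iterate (Newton) starting at ψ₁ = 0.31:
  ψ₁ = 0.310: g = 0.1612, g' = -0.813 → ψ₁ = 0.508
  ψ₁ = 0.508: g = -0.0030, g' = -0.875 → ψ₁ = 0.505
Converged at ψ₁ = 0.505.
Drum-1 compositions:
  THF: x = 0.139, y = 0.363
  MEK: x = 0.266, y = 0.490
  o-xylene: x = 0.595, y = 0.148
Drum-2 feed = drum-1 liquid: z₂ = (0.1393, 0.2659, 0.5948).
Drum 2:
Rachford–Rice: g(ψ₂) = Σ zᵢ(Kᵢ−1)/(1+ψ₂(Kᵢ−1)) = 0.
Check two-phase: ΣzᵢKᵢ = 1.980 > 1 and Σzᵢ/Kᵢ = 1.311 > 1, so g(0) = 0.980 > 0 and g(1) = -0.311 < 0.
Newton–Raphson from ψ₂ = 0.43:
  ψ₂ = 0.430: g = 0.1493, g' = -0.970 → ψ₂ = 0.584
  ψ₂ = 0.584: g = 0.0146, g' = -0.804 → ψ₂ = 0.602
Converged at ψ₂ = 0.602.
  THF: x = 0.040, y = 0.205
  MEK: x = 0.102, y = 0.374
  o-xylene: x = 0.858, y = 0.421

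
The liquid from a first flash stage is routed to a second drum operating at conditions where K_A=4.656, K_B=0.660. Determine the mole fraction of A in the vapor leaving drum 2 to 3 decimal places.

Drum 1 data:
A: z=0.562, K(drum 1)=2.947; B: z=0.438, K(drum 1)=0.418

Drum 1:
Let ψ₁ = V/F and solve Σ zᵢ(Kᵢ−1)/(1+ψ₁(Kᵢ−1)) = 0.
g(0) = ΣzᵢKᵢ − 1 = 0.839 and g(1) = 1 − Σzᵢ/Kᵢ = -0.239, so a root lies in (0, 1).
Binary case is linear: z₁(K₁−1)(1+ψ₁(K₂−1)) + z₂(K₂−1)(1+ψ₁(K₁−1)) = 0
⇒ ψ₁ = [z₁(K₁−1)+z₂(K₂−1)] / [−(K₁−1)(K₂−1)] = 0.8393/1.1332 = 0.741
Drum-1 compositions:
  A: x = 0.230, y = 0.678
  B: x = 0.770, y = 0.322
Drum-2 feed = drum-1 liquid: z₂ = (0.2301, 0.7699).
Drum 2:
Binary case is linear: z₁(K₁−1)(1+ψ₂(K₂−1)) + z₂(K₂−1)(1+ψ₂(K₁−1)) = 0
⇒ ψ₂ = [z₁(K₁−1)+z₂(K₂−1)] / [−(K₁−1)(K₂−1)] = 0.5796/1.2430 = 0.466
  A: x = 0.085, y = 0.396
  B: x = 0.915, y = 0.604

y_A (drum 2) = 0.396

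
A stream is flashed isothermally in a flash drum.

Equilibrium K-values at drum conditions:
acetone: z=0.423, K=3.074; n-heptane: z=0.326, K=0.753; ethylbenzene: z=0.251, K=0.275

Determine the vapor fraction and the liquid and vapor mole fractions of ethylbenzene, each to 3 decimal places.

Rachford–Rice: g(ψ) = Σ zᵢ(Kᵢ−1)/(1+ψ(Kᵢ−1)) = 0.
Feasibility: ΣzᵢKᵢ = 1.615, Σzᵢ/Kᵢ = 1.483 — both > 1, two phases present.
Newton iteration, ψ⁰ = 0.5:
  ψ = 0.500: g = 0.0534, g' = -0.789 → ψ = 0.568
Converged at ψ = 0.568.
Compositions from xᵢ = zᵢ/(1+ψ(Kᵢ−1)), yᵢ = Kᵢxᵢ:
  acetone: x = 0.194, y = 0.597
  n-heptane: x = 0.379, y = 0.286
  ethylbenzene: x = 0.427, y = 0.117

ψ = 0.568, x_ethylbenzene = 0.427, y_ethylbenzene = 0.117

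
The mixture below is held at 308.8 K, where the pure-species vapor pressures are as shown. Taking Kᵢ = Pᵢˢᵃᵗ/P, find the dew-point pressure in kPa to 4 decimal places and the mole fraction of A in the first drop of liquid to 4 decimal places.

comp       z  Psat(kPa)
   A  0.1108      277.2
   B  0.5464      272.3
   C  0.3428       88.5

Pdew = 159.2415 kPa, x_A = 0.0637

At the dew point ψ → 1, so Σzᵢ/Kᵢ = 1 with Kᵢ = Pᵢˢᵃᵗ/P ⇒ 1/P = Σzᵢ/Pᵢˢᵃᵗ.
1/P = 0.1108/277.2 + 0.5464/272.3 + 0.3428/88.5 = 0.0062798 ⇒ P = 159.2415 kPa
xᵢ = zᵢP/Pᵢˢᵃᵗ ⇒ x_A = 0.1108·159.2415/277.2 = 0.0637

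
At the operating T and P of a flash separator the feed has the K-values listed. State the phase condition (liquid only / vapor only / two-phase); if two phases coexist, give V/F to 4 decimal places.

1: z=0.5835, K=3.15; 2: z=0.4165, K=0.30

ΣzᵢKᵢ = 1.9630; Σzᵢ/Kᵢ = 1.5736.
Both exceed 1, so a two-phase solution exists.
Rachford–Rice: g(ψ) = Σ zᵢ(Kᵢ−1)/(1+ψ(Kᵢ−1)) = 0.
Binary case is linear: z₁(K₁−1)(1+ψ(K₂−1)) + z₂(K₂−1)(1+ψ(K₁−1)) = 0
⇒ ψ = [z₁(K₁−1)+z₂(K₂−1)] / [−(K₁−1)(K₂−1)] = 0.96297/1.50500 = 0.6399

two-phase, V/F = 0.6399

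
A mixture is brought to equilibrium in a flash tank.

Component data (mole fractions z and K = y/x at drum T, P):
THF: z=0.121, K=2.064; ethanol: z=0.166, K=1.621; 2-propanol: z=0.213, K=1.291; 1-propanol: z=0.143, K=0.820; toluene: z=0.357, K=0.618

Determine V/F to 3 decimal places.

Newton–Raphson from V/F = 0.5:
  V/F = 0.500: g = 0.0200, g' = -0.195 → V/F = 0.603
Converged at V/F = 0.603.

V/F = 0.603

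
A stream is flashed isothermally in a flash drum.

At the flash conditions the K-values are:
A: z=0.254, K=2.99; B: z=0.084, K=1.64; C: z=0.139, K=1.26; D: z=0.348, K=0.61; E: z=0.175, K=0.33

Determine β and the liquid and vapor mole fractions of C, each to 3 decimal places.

β = 0.465, x_C = 0.124, y_C = 0.156

Material balance + equilibrium reduce to Σ zᵢ(Kᵢ−1)/(1+β(Kᵢ−1)) = 0.
Feasibility: ΣzᵢKᵢ = 1.342, Σzᵢ/Kᵢ = 1.347 — both > 1, two phases present.
Newton iteration, β⁰ = 0.56:
  β = 0.560: g = -0.0511, g' = -0.539 → β = 0.465
Converged at β = 0.465.
Compositions from xᵢ = zᵢ/(1+β(Kᵢ−1)), yᵢ = Kᵢxᵢ:
  A: x = 0.132, y = 0.394
  B: x = 0.065, y = 0.106
  C: x = 0.124, y = 0.156
  D: x = 0.425, y = 0.259
  E: x = 0.254, y = 0.084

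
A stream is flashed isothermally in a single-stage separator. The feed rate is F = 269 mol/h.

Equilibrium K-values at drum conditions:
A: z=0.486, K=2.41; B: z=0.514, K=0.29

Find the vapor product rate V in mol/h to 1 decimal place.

Let β = V/F and solve Σ zᵢ(Kᵢ−1)/(1+β(Kᵢ−1)) = 0.
g(0) = ΣzᵢKᵢ − 1 = 0.320 and g(1) = 1 − Σzᵢ/Kᵢ = -0.974, so a root lies in (0, 1).
Binary case is linear: z₁(K₁−1)(1+β(K₂−1)) + z₂(K₂−1)(1+β(K₁−1)) = 0
⇒ β = [z₁(K₁−1)+z₂(K₂−1)] / [−(K₁−1)(K₂−1)] = 0.3203/1.0011 = 0.320
Then V = β·F = 0.3200·269 = 86.1 mol/h and L = F − V = 182.9 mol/h.

V = 86.1 mol/h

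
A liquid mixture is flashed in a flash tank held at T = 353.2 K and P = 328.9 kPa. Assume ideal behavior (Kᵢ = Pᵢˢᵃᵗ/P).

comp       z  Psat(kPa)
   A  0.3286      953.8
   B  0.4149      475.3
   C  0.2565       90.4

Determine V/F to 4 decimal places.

Raoult's law: Kᵢ = Pᵢˢᵃᵗ/P = Pᵢˢᵃᵗ/328.9.
  K_A = 953.8/328.9 = 2.899970, K_B = 475.3/328.9 = 1.445120, K_C = 90.4/328.9 = 0.274856
Newton–Raphson from V/F = 0.43:
  V/F = 0.4300: g = 0.22834, g' = -0.7020 → V/F = 0.7553
  V/F = 0.7553: g = -0.01660, g' = -0.9054 → V/F = 0.7369
  V/F = 0.7369: g = -0.00029, g' = -0.8747 → V/F = 0.7366
Converged at V/F = 0.7366.

V/F = 0.7366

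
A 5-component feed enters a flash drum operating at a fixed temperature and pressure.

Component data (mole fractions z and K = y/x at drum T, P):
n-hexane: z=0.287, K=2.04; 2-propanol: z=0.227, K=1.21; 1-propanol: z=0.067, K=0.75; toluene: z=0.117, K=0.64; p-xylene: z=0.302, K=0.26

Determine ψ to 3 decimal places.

ψ = 0.131

Let ψ = V/F and solve Σ zᵢ(Kᵢ−1)/(1+ψ(Kᵢ−1)) = 0.
Check two-phase: ΣzᵢKᵢ = 1.064 > 1 and Σzᵢ/Kᵢ = 1.762 > 1, so g(0) = 0.064 > 0 and g(1) = -0.762 < 0.
Newton–Raphson from ψ = 0.66:
  ψ = 0.660: g = -0.2933, g' = -0.781 → ψ = 0.284
  ψ = 0.284: g = -0.0727, g' = -0.483 → ψ = 0.134
  ψ = 0.134: g = -0.0013, g' = -0.474 → ψ = 0.131
Converged at ψ = 0.131.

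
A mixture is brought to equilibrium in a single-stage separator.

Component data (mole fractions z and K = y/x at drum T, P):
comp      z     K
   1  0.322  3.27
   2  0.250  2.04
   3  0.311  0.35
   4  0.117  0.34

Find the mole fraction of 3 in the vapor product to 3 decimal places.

Let ψ = V/F and solve Σ zᵢ(Kᵢ−1)/(1+ψ(Kᵢ−1)) = 0.
Feasibility: ΣzᵢKᵢ = 1.712, Σzᵢ/Kᵢ = 1.454 — both > 1, two phases present.
Newton–Raphson from ψ = 0.5:
  ψ = 0.500: g = 0.0987, g' = -0.883 → ψ = 0.612
Converged at ψ = 0.612.
Compositions from xᵢ = zᵢ/(1+ψ(Kᵢ−1)), yᵢ = Kᵢxᵢ:
  1: x = 0.135, y = 0.441
  2: x = 0.153, y = 0.312
  3: x = 0.516, y = 0.181
  4: x = 0.196, y = 0.067

y_3 = 0.181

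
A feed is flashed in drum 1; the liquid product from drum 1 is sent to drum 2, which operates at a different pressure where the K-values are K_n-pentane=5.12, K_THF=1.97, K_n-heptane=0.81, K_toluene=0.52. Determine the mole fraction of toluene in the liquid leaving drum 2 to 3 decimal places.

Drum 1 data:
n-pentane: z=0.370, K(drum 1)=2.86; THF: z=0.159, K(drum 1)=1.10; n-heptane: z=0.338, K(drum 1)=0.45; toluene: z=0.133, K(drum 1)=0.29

x_toluene (drum 2) = 0.334

Drum 1:
Rachford–Rice: g(ψ₁) = Σ zᵢ(Kᵢ−1)/(1+ψ₁(Kᵢ−1)) = 0.
g(0) = ΣzᵢKᵢ − 1 = 0.424 and g(1) = 1 − Σzᵢ/Kᵢ = -0.484, so a root lies in (0, 1).
Newton–Raphson from ψ₁ = 0.47:
  ψ₁ = 0.470: g = -0.0100, g' = -0.703 → ψ₁ = 0.456
Converged at ψ₁ = 0.456.
Drum-1 compositions:
  n-pentane: x = 0.200, y = 0.573
  THF: x = 0.152, y = 0.167
  n-heptane: x = 0.451, y = 0.203
  toluene: x = 0.197, y = 0.057
Drum-2 feed = drum-1 liquid: z₂ = (0.2003, 0.1521, 0.4511, 0.1966).
Drum 2:
Material balance + equilibrium reduce to Σ zᵢ(Kᵢ−1)/(1+ψ₂(Kᵢ−1)) = 0.
Check two-phase: ΣzᵢKᵢ = 1.792 > 1 and Σzᵢ/Kᵢ = 1.051 > 1, so g(0) = 0.792 > 0 and g(1) = -0.051 < 0.
Newton iteration, ψ₂⁰ = 0.5:
  ψ₂ = 0.500: g = 0.1501, g' = -0.526 → ψ₂ = 0.785
  ψ₂ = 0.785: g = 0.0264, g' = -0.375 → ψ₂ = 0.856
  ψ₂ = 0.856: g = 0.0005, g' = -0.362 → ψ₂ = 0.857
Converged at ψ₂ = 0.857.
  n-pentane: x = 0.044, y = 0.226
  THF: x = 0.083, y = 0.164
  n-heptane: x = 0.539, y = 0.436
  toluene: x = 0.334, y = 0.174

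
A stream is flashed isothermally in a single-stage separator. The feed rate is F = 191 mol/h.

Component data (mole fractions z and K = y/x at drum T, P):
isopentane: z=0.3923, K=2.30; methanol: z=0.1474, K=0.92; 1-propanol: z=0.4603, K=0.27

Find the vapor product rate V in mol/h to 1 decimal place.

V = 38.0 mol/h

Rachford–Rice: g(V/F) = Σ zᵢ(Kᵢ−1)/(1+V/F(Kᵢ−1)) = 0.
Feasibility: ΣzᵢKᵢ = 1.1622, Σzᵢ/Kᵢ = 2.0356 — both > 1, two phases present.
Newton iteration, V/F⁰ = 0.62:
  V/F = 0.6200: g = -0.34387, g' = -1.0229 → V/F = 0.2838
  V/F = 0.2838: g = -0.06338, g' = -0.7450 → V/F = 0.1988
  V/F = 0.1988: g = 0.00023, g' = -0.7553 → V/F = 0.1991
Converged at V/F = 0.1991.
Then V = V/F·F = 0.1991·191 = 38.0 mol/h and L = F − V = 153.0 mol/h.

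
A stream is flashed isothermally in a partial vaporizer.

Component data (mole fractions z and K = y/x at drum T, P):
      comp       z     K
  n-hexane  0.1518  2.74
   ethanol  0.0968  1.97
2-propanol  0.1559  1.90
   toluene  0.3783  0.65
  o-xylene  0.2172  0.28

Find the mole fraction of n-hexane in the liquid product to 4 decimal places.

Let ψ = V/F and solve Σ zᵢ(Kᵢ−1)/(1+ψ(Kᵢ−1)) = 0.
Feasibility: ΣzᵢKᵢ = 1.2095, Σzᵢ/Kᵢ = 1.5443 — both > 1, two phases present.
Iterate (Newton) starting at ψ = 0.37:
  ψ = 0.3700: g = -0.03024, g' = -0.5609 → ψ = 0.3161
  ψ = 0.3161: g = 0.00017, g' = -0.5685 → ψ = 0.3164
Converged at ψ = 0.3164.
Compositions from xᵢ = zᵢ/(1+ψ(Kᵢ−1)), yᵢ = Kᵢxᵢ:
  n-hexane: x = 0.0979, y = 0.2683
  ethanol: x = 0.0741, y = 0.1459
  2-propanol: x = 0.1213, y = 0.2306
  toluene: x = 0.4254, y = 0.2765
  o-xylene: x = 0.2813, y = 0.0788

x_n-hexane = 0.0979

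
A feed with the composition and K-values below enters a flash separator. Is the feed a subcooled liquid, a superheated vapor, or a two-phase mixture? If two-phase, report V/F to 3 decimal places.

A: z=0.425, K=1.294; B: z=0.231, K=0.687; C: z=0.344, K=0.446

ΣzᵢKᵢ = 0.862; Σzᵢ/Kᵢ = 1.436.
Since ΣzᵢKᵢ < 1 the mixture is below its bubble point — single liquid phase.

subcooled liquid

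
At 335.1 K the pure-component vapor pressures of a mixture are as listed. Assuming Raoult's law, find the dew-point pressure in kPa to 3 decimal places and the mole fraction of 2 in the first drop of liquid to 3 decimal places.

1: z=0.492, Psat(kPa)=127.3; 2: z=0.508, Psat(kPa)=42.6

Pdew = 63.332 kPa, x_2 = 0.755

At the dew point ψ → 1, so Σzᵢ/Kᵢ = 1 with Kᵢ = Pᵢˢᵃᵗ/P ⇒ 1/P = Σzᵢ/Pᵢˢᵃᵗ.
1/P = 0.492/127.3 + 0.508/42.6 = 0.015790 ⇒ P = 63.332 kPa
xᵢ = zᵢP/Pᵢˢᵃᵗ ⇒ x_2 = 0.508·63.332/42.6 = 0.755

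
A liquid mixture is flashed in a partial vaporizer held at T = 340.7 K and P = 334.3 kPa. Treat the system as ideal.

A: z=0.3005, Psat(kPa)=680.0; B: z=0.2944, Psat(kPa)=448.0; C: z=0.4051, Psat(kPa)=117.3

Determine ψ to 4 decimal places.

ψ = 0.3031

Raoult's law: Kᵢ = Pᵢˢᵃᵗ/P = Pᵢˢᵃᵗ/334.3.
  K_A = 680.0/334.3 = 2.034101, K_B = 448.0/334.3 = 1.340114, K_C = 117.3/334.3 = 0.350882
Newton iteration, ψ⁰ = 0.5:
  ψ = 0.5000: g = -0.09890, g' = -0.5386 → ψ = 0.3164
  ψ = 0.3164: g = -0.00638, g' = -0.4805 → ψ = 0.3031
Converged at ψ = 0.3031.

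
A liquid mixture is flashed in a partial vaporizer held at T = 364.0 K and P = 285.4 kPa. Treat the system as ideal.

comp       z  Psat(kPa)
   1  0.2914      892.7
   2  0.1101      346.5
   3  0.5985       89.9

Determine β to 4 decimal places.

Raoult's law: Kᵢ = Pᵢˢᵃᵗ/P = Pᵢˢᵃᵗ/285.4.
  K_1 = 892.7/285.4 = 3.127891, K_2 = 346.5/285.4 = 1.214085, K_3 = 89.9/285.4 = 0.314996
Material balance + equilibrium reduce to Σ zᵢ(Kᵢ−1)/(1+β(Kᵢ−1)) = 0.
g(0) = ΣzᵢKᵢ − 1 = 0.2337 and g(1) = 1 − Σzᵢ/Kᵢ = -1.0839, so a root lies in (0, 1).
Iterate (Newton) starting at β = 0.61:
  β = 0.6100: g = -0.41357, g' = -1.0825 → β = 0.2279
  β = 0.2279: g = -0.04581, g' = -0.9973 → β = 0.1820
  β = 0.1820: g = 0.00129, g' = -1.0568 → β = 0.1832
Converged at β = 0.1832.

β = 0.1832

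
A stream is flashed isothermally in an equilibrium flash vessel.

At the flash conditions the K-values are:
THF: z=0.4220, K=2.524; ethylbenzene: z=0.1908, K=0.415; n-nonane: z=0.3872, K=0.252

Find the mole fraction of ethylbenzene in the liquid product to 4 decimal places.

Material balance + equilibrium reduce to Σ zᵢ(Kᵢ−1)/(1+β(Kᵢ−1)) = 0.
Check two-phase: ΣzᵢKᵢ = 1.2419 > 1 and Σzᵢ/Kᵢ = 2.1635 > 1, so g(0) = 0.2419 > 0 and g(1) = -1.1635 < 0.
Newton iteration, β⁰ = 0.68:
  β = 0.6800: g = -0.45896, g' = -1.3137 → β = 0.3306
  β = 0.3306: g = -0.09554, g' = -0.9161 → β = 0.2264
  β = 0.2264: g = 0.00086, g' = -0.9425 → β = 0.2273
Converged at β = 0.2273.
Compositions from xᵢ = zᵢ/(1+β(Kᵢ−1)), yᵢ = Kᵢxᵢ:
  THF: x = 0.3134, y = 0.7911
  ethylbenzene: x = 0.2201, y = 0.0913
  n-nonane: x = 0.4665, y = 0.1176

x_ethylbenzene = 0.2201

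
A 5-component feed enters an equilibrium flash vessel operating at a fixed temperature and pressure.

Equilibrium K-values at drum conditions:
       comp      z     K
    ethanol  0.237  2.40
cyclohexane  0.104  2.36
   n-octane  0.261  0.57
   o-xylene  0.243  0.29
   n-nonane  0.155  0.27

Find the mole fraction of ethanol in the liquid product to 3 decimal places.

x_ethanol = 0.211

Newton iteration, ψ⁰ = 0.5:
  ψ = 0.500: g = -0.3093, g' = -0.806 → ψ = 0.117
  ψ = 0.117: g = -0.0225, g' = -0.784 → ψ = 0.088
Converged at ψ = 0.088.
Compositions from xᵢ = zᵢ/(1+ψ(Kᵢ−1)), yᵢ = Kᵢxᵢ:
  ethanol: x = 0.211, y = 0.506
  cyclohexane: x = 0.093, y = 0.219
  n-octane: x = 0.271, y = 0.155
  o-xylene: x = 0.259, y = 0.075
  n-nonane: x = 0.166, y = 0.045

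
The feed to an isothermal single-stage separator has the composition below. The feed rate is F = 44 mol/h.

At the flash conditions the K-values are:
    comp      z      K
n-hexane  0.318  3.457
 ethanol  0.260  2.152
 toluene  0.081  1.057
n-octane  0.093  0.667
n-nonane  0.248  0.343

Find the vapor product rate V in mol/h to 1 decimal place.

Newton iteration, β⁰ = 0.7:
  β = 0.700: g = 0.1155, g' = -0.750 → β = 0.854
  β = 0.854: g = -0.0069, g' = -0.864 → β = 0.846
Converged at β = 0.846.
Then V = β·F = 0.8459·44 = 37.2 mol/h and L = F − V = 6.8 mol/h.

V = 37.2 mol/h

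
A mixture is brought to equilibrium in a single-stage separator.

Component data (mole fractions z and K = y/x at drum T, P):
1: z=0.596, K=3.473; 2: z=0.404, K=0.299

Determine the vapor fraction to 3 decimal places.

Let ψ = V/F and solve Σ zᵢ(Kᵢ−1)/(1+ψ(Kᵢ−1)) = 0.
g(0) = ΣzᵢKᵢ − 1 = 1.191 and g(1) = 1 − Σzᵢ/Kᵢ = -0.523, so a root lies in (0, 1).
Binary case is linear: z₁(K₁−1)(1+ψ(K₂−1)) + z₂(K₂−1)(1+ψ(K₁−1)) = 0
⇒ ψ = [z₁(K₁−1)+z₂(K₂−1)] / [−(K₁−1)(K₂−1)] = 1.1907/1.7336 = 0.687

ψ = 0.687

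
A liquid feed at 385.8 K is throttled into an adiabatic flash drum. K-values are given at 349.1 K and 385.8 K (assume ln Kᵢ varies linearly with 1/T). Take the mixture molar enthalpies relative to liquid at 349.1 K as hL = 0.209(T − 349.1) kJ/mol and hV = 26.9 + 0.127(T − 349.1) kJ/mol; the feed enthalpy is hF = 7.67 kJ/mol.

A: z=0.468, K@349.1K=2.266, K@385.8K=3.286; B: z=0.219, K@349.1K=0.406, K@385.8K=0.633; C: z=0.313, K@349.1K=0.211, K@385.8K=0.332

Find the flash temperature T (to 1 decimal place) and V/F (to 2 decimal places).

T = 351.7 K, V/F = 0.27

Adiabatic flash: solve Rachford–Rice at each trial T, then check hF = ψ·hV(T) + (1−ψ)·hL(T).
  T = 349.1 K: K = (2.266, 0.406, 0.211), RR gives ψ = 0.238, H_out = 6.394 kJ/mol
  T = 385.8 K: K = (3.286, 0.633, 0.332), RR gives ψ = 0.599, H_out = 21.980 kJ/mol
  T = 367.5 K: K = (2.756, 0.513, 0.268), RR gives ψ = 0.429, H_out = 14.730 kJ/mol
  T = 358.3 K: K = (2.505, 0.458, 0.238), RR gives ψ = 0.339, H_out = 10.774 kJ/mol
  T = 353.7 K: K = (2.384, 0.431, 0.224), RR gives ψ = 0.290, H_out = 8.652 kJ/mol
  T = 351.4 K: K = (2.325, 0.419, 0.218), RR gives ψ = 0.264, H_out = 7.542 kJ/mol
Linear interpolation between T = 351.4 (H_out = 7.542) and T = 353.7 (H_out = 8.652) on hF = 7.67 gives T ≈ 351.7 K, at which ψ = 0.27.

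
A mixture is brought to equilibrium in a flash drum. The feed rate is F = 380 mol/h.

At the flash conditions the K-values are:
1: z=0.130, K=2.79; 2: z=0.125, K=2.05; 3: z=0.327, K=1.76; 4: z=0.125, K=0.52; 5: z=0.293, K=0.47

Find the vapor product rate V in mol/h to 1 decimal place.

Material balance + equilibrium reduce to Σ zᵢ(Kᵢ−1)/(1+ψ(Kᵢ−1)) = 0.
g(0) = ΣzᵢKᵢ − 1 = 0.397 and g(1) = 1 − Σzᵢ/Kᵢ = -0.157, so a root lies in (0, 1).
Newton–Raphson from ψ = 0.48:
  ψ = 0.480: g = 0.1083, g' = -0.480 → ψ = 0.706
  ψ = 0.706: g = 0.0011, g' = -0.483 → ψ = 0.708
Converged at ψ = 0.708.
Then V = ψ·F = 0.7081·380 = 269.1 mol/h and L = F − V = 110.9 mol/h.

V = 269.1 mol/h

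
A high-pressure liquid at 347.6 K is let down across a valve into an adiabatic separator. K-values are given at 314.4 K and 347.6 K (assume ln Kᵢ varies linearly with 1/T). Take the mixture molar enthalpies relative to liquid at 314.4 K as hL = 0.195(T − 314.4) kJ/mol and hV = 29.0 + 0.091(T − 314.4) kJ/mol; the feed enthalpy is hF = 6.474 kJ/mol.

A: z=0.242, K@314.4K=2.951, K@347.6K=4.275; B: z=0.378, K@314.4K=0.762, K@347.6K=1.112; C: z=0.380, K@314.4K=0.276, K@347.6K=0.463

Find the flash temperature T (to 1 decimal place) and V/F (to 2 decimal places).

T = 320.4 K, V/F = 0.19

Adiabatic flash: solve Rachford–Rice at each trial T, then check hF = ψ·hV(T) + (1−ψ)·hL(T).
  T = 314.4 K: K = (2.951, 0.762, 0.276), RR gives ψ = 0.107, H_out = 3.105 kJ/mol
  T = 347.6 K: K = (4.275, 1.112, 0.463), RR gives ψ = 0.611, H_out = 22.084 kJ/mol
  T = 331.0 K: K = (3.585, 0.929, 0.362), RR gives ψ = 0.334, H_out = 12.359 kJ/mol
  T = 322.7 K: K = (3.261, 0.844, 0.317), RR gives ψ = 0.219, H_out = 7.769 kJ/mol
  T = 318.5 K: K = (3.102, 0.802, 0.296), RR gives ψ = 0.162, H_out = 5.432 kJ/mol
  T = 320.6 K: K = (3.181, 0.823, 0.306), RR gives ψ = 0.190, H_out = 6.604 kJ/mol
Linear interpolation between T = 318.5 (H_out = 5.432) and T = 320.6 (H_out = 6.604) on hF = 6.474 gives T ≈ 320.4 K, at which ψ = 0.19.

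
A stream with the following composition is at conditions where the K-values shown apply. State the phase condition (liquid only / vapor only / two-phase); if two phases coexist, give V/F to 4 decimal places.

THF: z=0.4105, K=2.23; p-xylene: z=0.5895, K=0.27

ΣzᵢKᵢ = 1.0746; Σzᵢ/Kᵢ = 2.3674.
Both exceed 1, so a two-phase solution exists.
Material balance + equilibrium reduce to Σ zᵢ(Kᵢ−1)/(1+ψ(Kᵢ−1)) = 0.
Binary case is linear: z₁(K₁−1)(1+ψ(K₂−1)) + z₂(K₂−1)(1+ψ(K₁−1)) = 0
⇒ ψ = [z₁(K₁−1)+z₂(K₂−1)] / [−(K₁−1)(K₂−1)] = 0.07458/0.89790 = 0.0831

two-phase, V/F = 0.0831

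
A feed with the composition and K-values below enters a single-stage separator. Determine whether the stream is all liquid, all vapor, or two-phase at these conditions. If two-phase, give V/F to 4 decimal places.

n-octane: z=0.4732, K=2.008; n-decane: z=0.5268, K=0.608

two-phase, V/F = 0.6845

ΣzᵢKᵢ = 1.2705; Σzᵢ/Kᵢ = 1.1021.
Both exceed 1, so a two-phase solution exists.
Newton–Raphson from ψ = 0.49:
  ψ = 0.4900: g = 0.06368, g' = -0.3394 → ψ = 0.6776
  ψ = 0.6776: g = 0.00221, g' = -0.3198 → ψ = 0.6845
Converged at ψ = 0.6845.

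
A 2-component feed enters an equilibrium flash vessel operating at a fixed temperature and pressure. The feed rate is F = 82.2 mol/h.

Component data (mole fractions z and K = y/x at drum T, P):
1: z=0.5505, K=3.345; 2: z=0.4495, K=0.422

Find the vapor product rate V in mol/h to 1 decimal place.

V = 62.5 mol/h

Material balance + equilibrium reduce to Σ zᵢ(Kᵢ−1)/(1+ψ(Kᵢ−1)) = 0.
Check two-phase: ΣzᵢKᵢ = 2.0311 > 1 and Σzᵢ/Kᵢ = 1.2297 > 1, so g(0) = 1.0311 > 0 and g(1) = -0.2297 < 0.
Binary case is linear: z₁(K₁−1)(1+ψ(K₂−1)) + z₂(K₂−1)(1+ψ(K₁−1)) = 0
⇒ ψ = [z₁(K₁−1)+z₂(K₂−1)] / [−(K₁−1)(K₂−1)] = 1.03111/1.35541 = 0.7607
Then V = ψ·F = 0.7607·82.2 = 62.5 mol/h and L = F − V = 19.7 mol/h.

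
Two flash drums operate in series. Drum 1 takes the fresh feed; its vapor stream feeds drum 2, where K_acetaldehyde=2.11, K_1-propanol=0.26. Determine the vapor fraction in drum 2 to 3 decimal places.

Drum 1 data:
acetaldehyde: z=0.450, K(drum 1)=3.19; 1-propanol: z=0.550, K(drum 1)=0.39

Drum 1:
Binary case is linear: z₁(K₁−1)(1+ψ₁(K₂−1)) + z₂(K₂−1)(1+ψ₁(K₁−1)) = 0
⇒ ψ₁ = [z₁(K₁−1)+z₂(K₂−1)] / [−(K₁−1)(K₂−1)] = 0.6500/1.3359 = 0.487
Drum-1 compositions:
  acetaldehyde: x = 0.218, y = 0.695
  1-propanol: x = 0.782, y = 0.305
Drum-2 feed = drum-1 vapor: z₂ = (0.6950, 0.3050).
Drum 2:
Rachford–Rice: g(ψ₂) = Σ zᵢ(Kᵢ−1)/(1+ψ₂(Kᵢ−1)) = 0.
Feasibility: ΣzᵢKᵢ = 1.546, Σzᵢ/Kᵢ = 1.503 — both > 1, two phases present.
Binary case is linear: z₁(K₁−1)(1+ψ₂(K₂−1)) + z₂(K₂−1)(1+ψ₂(K₁−1)) = 0
⇒ ψ₂ = [z₁(K₁−1)+z₂(K₂−1)] / [−(K₁−1)(K₂−1)] = 0.5457/0.8214 = 0.664
  acetaldehyde: x = 0.400, y = 0.844
  1-propanol: x = 0.600, y = 0.156

V/F (drum 2) = 0.664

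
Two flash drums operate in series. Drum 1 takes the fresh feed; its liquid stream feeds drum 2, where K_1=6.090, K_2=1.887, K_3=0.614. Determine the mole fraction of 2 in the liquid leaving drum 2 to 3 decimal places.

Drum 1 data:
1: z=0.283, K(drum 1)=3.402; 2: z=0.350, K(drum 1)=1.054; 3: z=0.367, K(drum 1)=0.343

x_2 (drum 2) = 0.194

Drum 1:
Material balance + equilibrium reduce to Σ zᵢ(Kᵢ−1)/(1+ψ₁(Kᵢ−1)) = 0.
g(0) = ΣzᵢKᵢ − 1 = 0.458 and g(1) = 1 − Σzᵢ/Kᵢ = -0.485, so a root lies in (0, 1).
Newton–Raphson from ψ₁ = 0.55:
  ψ₁ = 0.550: g = -0.0663, g' = -0.692 → ψ₁ = 0.454
Converged at ψ₁ = 0.454.
Drum-1 compositions:
  1: x = 0.135, y = 0.461
  2: x = 0.342, y = 0.360
  3: x = 0.523, y = 0.179
Drum-2 feed = drum-1 liquid: z₂ = (0.1354, 0.3416, 0.5230).
Drum 2:
Rachford–Rice: g(ψ₂) = Σ zᵢ(Kᵢ−1)/(1+ψ₂(Kᵢ−1)) = 0.
Check two-phase: ΣzᵢKᵢ = 1.790 > 1 and Σzᵢ/Kᵢ = 1.055 > 1, so g(0) = 0.790 > 0 and g(1) = -0.055 < 0.
Newton iteration, ψ₂⁰ = 0.5:
  ψ₂ = 0.500: g = 0.1541, g' = -0.528 → ψ₂ = 0.792
  ψ₂ = 0.792: g = 0.0241, g' = -0.393 → ψ₂ = 0.854
Converged at ψ₂ = 0.854.
  1: x = 0.025, y = 0.154
  2: x = 0.194, y = 0.367
  3: x = 0.780, y = 0.479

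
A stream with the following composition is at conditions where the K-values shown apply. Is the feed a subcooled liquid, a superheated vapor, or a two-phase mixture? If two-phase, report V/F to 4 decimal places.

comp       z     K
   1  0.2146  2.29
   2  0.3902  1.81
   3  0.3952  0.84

superheated vapor

ΣzᵢKᵢ = 1.5297; Σzᵢ/Kᵢ = 0.7798.
Since Σzᵢ/Kᵢ < 1 the mixture is above its dew point — single vapor phase.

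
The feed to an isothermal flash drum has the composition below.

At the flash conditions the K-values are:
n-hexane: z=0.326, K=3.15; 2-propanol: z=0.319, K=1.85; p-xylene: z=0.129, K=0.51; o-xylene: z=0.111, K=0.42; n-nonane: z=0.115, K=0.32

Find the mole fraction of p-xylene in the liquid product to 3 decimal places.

Rachford–Rice: g(ψ) = Σ zᵢ(Kᵢ−1)/(1+ψ(Kᵢ−1)) = 0.
Check two-phase: ΣzᵢKᵢ = 1.766 > 1 and Σzᵢ/Kᵢ = 1.153 > 1, so g(0) = 0.766 > 0 and g(1) = -0.153 < 0.
Newton–Raphson from ψ = 0.57:
  ψ = 0.570: g = 0.1860, g' = -0.694 → ψ = 0.838
  ψ = 0.838: g = -0.0059, g' = -0.789 → ψ = 0.831
Converged at ψ = 0.831.
Compositions from xᵢ = zᵢ/(1+ψ(Kᵢ−1)), yᵢ = Kᵢxᵢ:
  n-hexane: x = 0.117, y = 0.369
  2-propanol: x = 0.187, y = 0.346
  p-xylene: x = 0.218, y = 0.111
  o-xylene: x = 0.214, y = 0.090
  n-nonane: x = 0.264, y = 0.085

x_p-xylene = 0.218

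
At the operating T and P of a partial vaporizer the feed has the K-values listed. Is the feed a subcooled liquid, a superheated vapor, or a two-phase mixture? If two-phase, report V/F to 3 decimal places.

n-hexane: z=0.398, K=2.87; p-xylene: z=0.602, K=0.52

two-phase, V/F = 0.507

ΣzᵢKᵢ = 1.455; Σzᵢ/Kᵢ = 1.296.
Both exceed 1, so a two-phase solution exists.
Rachford–Rice: g(ψ) = Σ zᵢ(Kᵢ−1)/(1+ψ(Kᵢ−1)) = 0.
Binary case is linear: z₁(K₁−1)(1+ψ(K₂−1)) + z₂(K₂−1)(1+ψ(K₁−1)) = 0
⇒ ψ = [z₁(K₁−1)+z₂(K₂−1)] / [−(K₁−1)(K₂−1)] = 0.4553/0.8976 = 0.507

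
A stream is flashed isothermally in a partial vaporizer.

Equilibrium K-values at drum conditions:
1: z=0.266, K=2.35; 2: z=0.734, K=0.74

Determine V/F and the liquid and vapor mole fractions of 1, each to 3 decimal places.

V/F = 0.479, x_1 = 0.161, y_1 = 0.380

Newton–Raphson from V/F = 0.5:
  V/F = 0.500: g = -0.0050, g' = -0.238 → V/F = 0.479
Converged at V/F = 0.479.
Compositions from xᵢ = zᵢ/(1+V/F(Kᵢ−1)), yᵢ = Kᵢxᵢ:
  1: x = 0.161, y = 0.380
  2: x = 0.839, y = 0.620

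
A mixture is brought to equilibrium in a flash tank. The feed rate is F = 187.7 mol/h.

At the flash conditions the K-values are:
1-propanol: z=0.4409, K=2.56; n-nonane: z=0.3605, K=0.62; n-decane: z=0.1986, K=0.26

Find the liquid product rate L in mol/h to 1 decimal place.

Let ψ = V/F and solve Σ zᵢ(Kᵢ−1)/(1+ψ(Kᵢ−1)) = 0.
Check two-phase: ΣzᵢKᵢ = 1.4039 > 1 and Σzᵢ/Kᵢ = 1.5175 > 1, so g(0) = 0.4039 > 0 and g(1) = -0.5175 < 0.
Newton–Raphson from ψ = 0.4:
  ψ = 0.4000: g = 0.05322, g' = -0.6987 → ψ = 0.4762
  ψ = 0.4762: g = 0.00046, g' = -0.6901 → ψ = 0.4769
Converged at ψ = 0.4769.
Then V = ψ·F = 0.4769·187.7 = 89.5 mol/h and L = F − V = 98.2 mol/h.

L = 98.2 mol/h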